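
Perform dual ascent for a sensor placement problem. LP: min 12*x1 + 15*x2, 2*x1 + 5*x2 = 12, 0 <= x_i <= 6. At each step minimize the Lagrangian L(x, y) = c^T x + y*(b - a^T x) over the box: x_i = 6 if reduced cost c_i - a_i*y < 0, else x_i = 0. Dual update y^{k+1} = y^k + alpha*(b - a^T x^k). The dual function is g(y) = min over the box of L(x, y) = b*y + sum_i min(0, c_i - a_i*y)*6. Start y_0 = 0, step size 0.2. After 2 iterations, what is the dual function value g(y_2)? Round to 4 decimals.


Dual ascent for LP: min 12*x1 + 15*x2, 2*x1 + 5*x2 = 12, 0 <= x_i <= 6
Step 1: y^k = 0.0, reduced costs: (12.0, 15.0)
  x^k = (0.0, 0.0), subgradient = b - a^T x = 12.0
  y^{k+1} = 0.0 + 0.2*12.0 = 2.4
Step 2: y^k = 2.4, reduced costs: (7.2, 3.0)
  x^k = (0.0, 0.0), subgradient = b - a^T x = 12.0
  y^{k+1} = 2.4 + 0.2*12.0 = 4.8
Dual objective at y_2 = 4.8: reduced costs (2.4, -9.0), box minimizer x = (0.0, 6.0)
g(y_2) = b*y + (c1 - a1*y)*x1 + (c2 - a2*y)*x2 = 12*4.8 + 2.4*0.0 + (-9.0)*6.0 = 57.6 + 0.0 - 54.0 = 3.6


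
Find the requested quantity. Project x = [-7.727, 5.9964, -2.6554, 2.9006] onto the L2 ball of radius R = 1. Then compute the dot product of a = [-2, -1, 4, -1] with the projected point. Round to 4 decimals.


Step 1: Compute ||x|| (intermediates to 6 decimals).
||x|| = sqrt((-7.727)^2 + 5.9964^2 + (-2.6554)^2 + 2.9006^2) = 10.541725
Step 2: Project.
Since ||x|| > R, scale = R/||x|| = 1/10.541725 = 0.094861, proj(x) = scale * x
proj(x) = [-0.732991, 0.568825, -0.251894, 0.275154]
Step 3: Dot product.
a^T * proj(x) = -2*(-0.732991) - 1*0.568825 + 4*(-0.251894) - 1*0.275154 = -0.3856


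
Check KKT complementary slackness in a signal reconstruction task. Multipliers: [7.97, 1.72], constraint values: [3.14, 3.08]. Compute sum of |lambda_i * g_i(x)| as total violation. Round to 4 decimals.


KKT complementary slackness check:
lambda_1 * g_1 = 7.97 * 3.14 = 25.0258
lambda_2 * g_2 = 1.72 * 3.08 = 5.2976
Total violation = 25.0258 + 5.2976 = 30.3234


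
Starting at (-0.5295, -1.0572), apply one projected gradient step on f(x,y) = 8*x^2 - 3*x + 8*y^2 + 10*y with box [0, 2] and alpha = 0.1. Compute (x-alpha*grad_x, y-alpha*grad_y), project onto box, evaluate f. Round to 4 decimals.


Step 1: Compute gradient at (-0.5295, -1.0572).
grad_x = 2*8*-0.5295 - 3 = -11.472
grad_y = 2*8*-1.0572 + 10 = -6.9152
Step 2: Gradient step.
x_raw = -0.5295 - 0.1*-11.472 = 0.6177
y_raw = -1.0572 - 0.1*-6.9152 = -0.3657
Step 3: Project onto [0, 2].
x_proj = clip(0.6177) = 0.6177
y_proj = clip(-0.3657) = 0.0
Step 4: Evaluate f.
f(0.6177, 0.0) = 1.1993


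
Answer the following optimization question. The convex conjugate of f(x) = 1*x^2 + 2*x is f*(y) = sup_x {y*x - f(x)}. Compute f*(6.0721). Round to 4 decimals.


f*(y) = sup_x {y*x - a*x^2 - b*x} = sup_x {(y-b)*x - a*x^2}
FOC: (y - b) - 2a*x = 0 => x* = (y - b)/(2a)
x* = (6.0721 - 2)/(2*1) = 2.0361
f*(6.0721) = (y-b)^2/(4a) = (6.0721 - 2)^2/(4*1)
= 16.582/4 = 4.1455


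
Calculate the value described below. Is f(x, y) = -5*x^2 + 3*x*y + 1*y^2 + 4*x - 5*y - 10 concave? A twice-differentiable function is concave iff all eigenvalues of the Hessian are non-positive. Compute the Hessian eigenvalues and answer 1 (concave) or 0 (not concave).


The Hessian of f(x,y) = -5*x^2 + 3*x*y + 1*y^2 + 4*x - 5*y - 10 is:
H = [[-10, 3], [3, 2]]
Trace = -10 + 2 = -8
Determinant = -10*2 - (3)^2 = -29
Discriminant = (-8)^2 - 4*-29 = 180.0
Eigenvalues: lambda_1 = -10.7082, lambda_2 = 2.7082
The function is not concave.

0


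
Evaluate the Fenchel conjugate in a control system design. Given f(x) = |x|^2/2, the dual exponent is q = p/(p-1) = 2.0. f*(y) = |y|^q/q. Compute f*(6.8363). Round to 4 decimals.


The conjugate exponent q satisfies 1/p + 1/q = 1.
p = 2, so q = 2/(2 - 1) = 2.0
|y|^q = 6.8363^2.0 = 46.735
f*(6.8363) = 46.735 / 2.0 = 23.3675


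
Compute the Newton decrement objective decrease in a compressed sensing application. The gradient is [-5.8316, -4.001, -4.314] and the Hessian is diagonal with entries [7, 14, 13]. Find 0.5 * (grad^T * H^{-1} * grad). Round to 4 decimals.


Step 1: H is diagonal, so H^(-1) * g = [-0.8331, -0.2858, -0.3318].
Step 2: g^T H^(-1) g = sum_i g_i^2 / H_ii
  = (-5.8316)^2/7 + (-4.001)^2/14 + (-4.314)^2/13
  = 4.8582 + 1.1434 + 1.4316 = 7.4332
Step 3: Objective decrease = 0.5 * g^T H^(-1) g = 3.7166


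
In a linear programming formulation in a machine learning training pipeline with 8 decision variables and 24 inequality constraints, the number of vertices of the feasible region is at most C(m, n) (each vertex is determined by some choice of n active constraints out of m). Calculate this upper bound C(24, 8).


Each vertex corresponds to some choice of n active constraints out of m, so the number of vertices is at most C(m, n) = m! / (n!(m-n)!).
m = 24, n = 8
Numerator: 24 * 23 * 22 * 21 * 20 * 19 * 18 * 17
Denominator: 8! = 40320
C(24, 8) = 735471


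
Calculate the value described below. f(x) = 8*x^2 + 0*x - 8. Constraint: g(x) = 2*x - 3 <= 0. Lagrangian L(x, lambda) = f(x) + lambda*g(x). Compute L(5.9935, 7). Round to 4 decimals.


Step 1: Evaluate f(x).
f(5.9935) = 8*5.9935^2 + 0*5.9935 - 8 = 279.3763
Step 2: Evaluate g(x).
g(5.9935) = 2*5.9935 - 3 = 8.987
Step 3: Compute Lagrangian.
L = 279.3763 + 7*8.987 = 342.2853


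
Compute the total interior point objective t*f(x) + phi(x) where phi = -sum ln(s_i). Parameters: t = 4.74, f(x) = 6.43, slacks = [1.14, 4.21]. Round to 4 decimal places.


Step 1: Compute log-barrier.
ln values: [0.131, 1.4375]
phi = -(0.131 + 1.4375) = -1.5685
Step 2: Compute augmented objective.
t*f(x) = 4.74*6.43 = 30.4782
Total = 30.4782 - 1.5685 = 28.9097


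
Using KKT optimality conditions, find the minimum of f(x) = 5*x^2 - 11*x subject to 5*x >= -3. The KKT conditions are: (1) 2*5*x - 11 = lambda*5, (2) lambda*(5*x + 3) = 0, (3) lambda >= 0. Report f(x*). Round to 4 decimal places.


Step 1: Try lambda = 0 (constraint inactive).
Stationarity: 2*5*x - 11 = 0
x* = 11/(2*5) = 1.1
Check constraint: 5*1.1 = 5.5 >= -3 -- satisfied.
Step 2: Compute optimal value.
f(x*) = 5*1.1^2 - 11*1.1 = -6.05


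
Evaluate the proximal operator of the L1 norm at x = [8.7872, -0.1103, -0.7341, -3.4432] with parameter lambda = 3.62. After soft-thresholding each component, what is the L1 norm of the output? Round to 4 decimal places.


Soft-thresholding with lambda = 3.62:
prox(8.7872) = sign(8.7872)*max(|8.7872| - 3.62, 0) = 5.1672
prox(-0.1103) = sign(-0.1103)*max(|-0.1103| - 3.62, 0) = 0.0
prox(-0.7341) = sign(-0.7341)*max(|-0.7341| - 3.62, 0) = 0.0
prox(-3.4432) = sign(-3.4432)*max(|-3.4432| - 3.62, 0) = 0.0
prox(x) = [5.1672, 0.0, 0.0, 0.0]
||prox(x)||_1 = 5.1672 + 0.0 + 0.0 + 0.0 = 5.1672


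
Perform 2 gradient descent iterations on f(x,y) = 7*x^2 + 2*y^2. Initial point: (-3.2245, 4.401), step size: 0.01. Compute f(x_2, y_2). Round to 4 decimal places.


Gradient descent on f(x,y) = 7*x^2 + 2*y^2.
Starting point: (-3.2245, 4.401), alpha = 0.01
Step 1: grad_x = 2*7*-3.2245 = -45.143, grad_y = 2*2*4.401 = 17.604
  x_1 = -3.2245 - 0.01*-45.143 = -2.7731
  y_1 = 4.401 - 0.01*17.604 = 4.225
Step 2: grad_x = 2*7*-2.7731 = -38.823, grad_y = 2*2*4.225 = 16.8998
  x_2 = -2.7731 - 0.01*-38.823 = -2.3848
  y_2 = 4.225 - 0.01*16.8998 = 4.056
f(-2.3848, 4.056) = 7*(-2.3848)^2 + 2*4.056^2 = 72.7139


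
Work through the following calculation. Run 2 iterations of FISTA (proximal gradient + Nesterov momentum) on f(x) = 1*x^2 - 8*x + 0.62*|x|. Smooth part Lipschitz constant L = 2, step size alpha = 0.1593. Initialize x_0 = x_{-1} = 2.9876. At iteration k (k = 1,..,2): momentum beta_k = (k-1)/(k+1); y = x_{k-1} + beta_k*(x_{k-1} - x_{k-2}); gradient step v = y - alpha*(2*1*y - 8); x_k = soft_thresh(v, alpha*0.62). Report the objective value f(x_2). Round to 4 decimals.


FISTA on f(x) = 1*x^2 - 8*x + 0.62*|x|
L = 2, alpha = 0.1593
Iteration 1: beta = 0.0, y = 2.9876 + 0.0*(2.9876 - 2.9876) = 2.9876
  grad(y) = -2.0248, v = y - alpha*grad = 3.3102
  prox(v) = soft_thresh(3.3102, 0.0988) = 3.2114
Iteration 2: beta = 0.3333, y = 3.2114 + 0.3333*(3.2114 - 2.9876) = 3.286
  grad(y) = -1.428, v = y - alpha*grad = 3.5135
  prox(v) = soft_thresh(3.5135, 0.0988) = 3.4147
f(x_2) = 1*3.4147^2 - 8*3.4147 + 0.62*|3.4147| = -13.5403


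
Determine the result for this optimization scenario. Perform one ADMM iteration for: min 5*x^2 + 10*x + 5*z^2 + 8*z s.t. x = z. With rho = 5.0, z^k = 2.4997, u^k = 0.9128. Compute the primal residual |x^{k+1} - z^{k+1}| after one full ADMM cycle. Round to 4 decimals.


ADMM iteration with rho = 5.0, z^k = 2.4997, u^k = 0.9128
Step 1: x-update.
Minimize 5*x^2 + 10*x + (5.0/2)*(x - 2.4997 + 0.9128)^2
FOC: (2*5 + 5.0)*x = -10 + 5.0*(2.4997 - 0.9128)
x^{k+1} = -0.1377
Step 2: z-update.
Minimize 5*z^2 + 8*z + (5.0/2)*(-0.1377 - z + 0.9128)^2
FOC: (2*5 + 5.0)*z = -8 + 5.0*(-0.1377 + 0.9128)
z^{k+1} = -0.275
Step 3: u-update.
u^{k+1} = 0.9128 - 0.1377 + 0.275 = 1.0501
Step 4: Primal residual = |-0.1377 + 0.275| = 0.1373


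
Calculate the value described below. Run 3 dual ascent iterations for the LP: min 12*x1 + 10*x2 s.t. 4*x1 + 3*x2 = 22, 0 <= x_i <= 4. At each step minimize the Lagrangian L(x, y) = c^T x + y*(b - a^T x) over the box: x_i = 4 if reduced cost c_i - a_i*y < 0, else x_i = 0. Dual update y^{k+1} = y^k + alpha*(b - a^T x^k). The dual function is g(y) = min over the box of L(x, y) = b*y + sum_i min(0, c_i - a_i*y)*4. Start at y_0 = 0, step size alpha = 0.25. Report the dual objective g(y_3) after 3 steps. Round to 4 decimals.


Dual ascent for LP: min 12*x1 + 10*x2, 4*x1 + 3*x2 = 22, 0 <= x_i <= 4
Step 1: y^k = 0.0, reduced costs: (12.0, 10.0)
  x^k = (0.0, 0.0), subgradient = b - a^T x = 22.0
  y^{k+1} = 0.0 + 0.25*22.0 = 5.5
Step 2: y^k = 5.5, reduced costs: (-10.0, -6.5)
  x^k = (4.0, 4.0), subgradient = b - a^T x = -6.0
  y^{k+1} = 5.5 + 0.25*-6.0 = 4.0
Step 3: y^k = 4.0, reduced costs: (-4.0, -2.0)
  x^k = (4.0, 4.0), subgradient = b - a^T x = -6.0
  y^{k+1} = 4.0 + 0.25*-6.0 = 2.5
Dual objective at y_3 = 2.5: reduced costs (2.0, 2.5), box minimizer x = (0.0, 0.0)
g(y_3) = b*y + (c1 - a1*y)*x1 + (c2 - a2*y)*x2 = 22*2.5 + 2.0*0.0 + 2.5*0.0 = 55.0 + 0.0 + 0.0 = 55.0


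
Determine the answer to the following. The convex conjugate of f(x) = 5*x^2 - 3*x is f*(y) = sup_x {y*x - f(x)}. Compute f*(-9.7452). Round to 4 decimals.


f*(y) = sup_x {y*x - a*x^2 - b*x} = sup_x {(y-b)*x - a*x^2}
FOC: (y - b) - 2a*x = 0 => x* = (y - b)/(2a)
x* = (-9.7452 + 3)/(2*5) = -0.6745
f*(-9.7452) = (y-b)^2/(4a) = (-9.7452 + 3)^2/(4*5)
= 45.4977/20 = 2.2749


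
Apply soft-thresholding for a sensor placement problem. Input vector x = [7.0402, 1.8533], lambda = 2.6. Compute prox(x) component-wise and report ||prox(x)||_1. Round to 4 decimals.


Soft-thresholding with lambda = 2.6:
prox(7.0402) = sign(7.0402)*max(|7.0402| - 2.6, 0) = 4.4402
prox(1.8533) = sign(1.8533)*max(|1.8533| - 2.6, 0) = 0.0
prox(x) = [4.4402, 0.0]
||prox(x)||_1 = 4.4402 + 0.0 = 4.4402


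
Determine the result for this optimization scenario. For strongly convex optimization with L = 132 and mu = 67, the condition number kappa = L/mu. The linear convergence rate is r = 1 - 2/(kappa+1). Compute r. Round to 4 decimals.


Step 1: Compute the condition number.
kappa = L/mu = 132/67 = 1.9701
Step 2: Compute the convergence rate.
r = 1 - 2/(kappa + 1) = 1 - 2*mu/(L + mu) = (L - mu)/(L + mu) = 65/199 = 0.3266


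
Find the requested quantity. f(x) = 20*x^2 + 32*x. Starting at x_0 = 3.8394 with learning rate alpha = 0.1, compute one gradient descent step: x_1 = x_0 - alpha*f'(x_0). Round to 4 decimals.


We compute the gradient at x_0 and apply the update.
f'(x) = 40*x + 32
f'(3.8394) = 40*3.8394 + 32 = 185.576
x_1 = 3.8394 - 0.1*185.576 = -14.7182


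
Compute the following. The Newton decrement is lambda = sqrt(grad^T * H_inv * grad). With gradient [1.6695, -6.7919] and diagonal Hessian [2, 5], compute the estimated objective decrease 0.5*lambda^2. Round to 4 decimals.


Step 1: H is diagonal, so H^(-1) * g = [0.8348, -1.3584].
Step 2: g^T H^(-1) g = sum_i g_i^2 / H_ii
  = (1.6695)^2/2 + (-6.7919)^2/5
  = 1.3936 + 9.226 = 10.6196
Step 3: Objective decrease = 0.5 * g^T H^(-1) g = 5.3098


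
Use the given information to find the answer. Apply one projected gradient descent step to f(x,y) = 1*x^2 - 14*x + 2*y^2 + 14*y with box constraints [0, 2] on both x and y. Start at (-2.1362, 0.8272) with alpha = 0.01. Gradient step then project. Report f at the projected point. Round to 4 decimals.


Step 1: Compute gradient at (-2.1362, 0.8272).
grad_x = 2*1*-2.1362 - 14 = -18.2724
grad_y = 2*2*0.8272 + 14 = 17.3088
Step 2: Gradient step.
x_raw = -2.1362 - 0.01*-18.2724 = -1.9535
y_raw = 0.8272 - 0.01*17.3088 = 0.6541
Step 3: Project onto [0, 2].
x_proj = clip(-1.9535) = 0.0
y_proj = clip(0.6541) = 0.6541
Step 4: Evaluate f.
f(0.0, 0.6541) = 10.0133


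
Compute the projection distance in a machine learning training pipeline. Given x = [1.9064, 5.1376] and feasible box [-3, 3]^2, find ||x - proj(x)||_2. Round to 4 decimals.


Project each component onto [-3, 3].
clip(1.9064) = 1.9064, clip(5.1376) = 3.0
Projection = [1.9064, 3.0]
Squared diffs: [0.0, 4.5693]
Distance = sqrt(4.5693) = 2.1376


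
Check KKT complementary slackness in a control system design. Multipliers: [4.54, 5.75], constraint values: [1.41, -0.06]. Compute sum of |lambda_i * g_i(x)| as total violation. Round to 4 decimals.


KKT complementary slackness check:
lambda_1 * g_1 = 4.54 * 1.41 = 6.4014
lambda_2 * g_2 = 5.75 * -0.06 = -0.345
Total violation = 6.4014 + 0.345 = 6.7464


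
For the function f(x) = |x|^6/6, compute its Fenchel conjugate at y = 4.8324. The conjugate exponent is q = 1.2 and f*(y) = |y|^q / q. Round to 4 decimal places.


The conjugate exponent q satisfies 1/p + 1/q = 1.
p = 6, so q = 6/(6 - 1) = 1.2
|y|^q = 4.8324^1.2 = 6.6221
f*(4.8324) = 6.6221 / 1.2 = 5.5184


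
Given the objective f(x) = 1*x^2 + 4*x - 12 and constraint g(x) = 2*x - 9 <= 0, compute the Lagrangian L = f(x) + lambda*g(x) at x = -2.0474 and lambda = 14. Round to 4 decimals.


Step 1: Evaluate f(x).
f(-2.0474) = 1*(-2.0474)^2 + 4*(-2.0474) - 12 = -15.9978
Step 2: Evaluate g(x).
g(-2.0474) = 2*-2.0474 - 9 = -13.0948
Step 3: Compute Lagrangian.
L = -15.9978 + 14*-13.0948 = -199.325


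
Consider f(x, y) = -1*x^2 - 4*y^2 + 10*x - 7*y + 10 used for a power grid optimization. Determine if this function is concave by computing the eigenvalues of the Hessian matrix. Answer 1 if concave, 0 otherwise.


The Hessian of f(x,y) = -1*x^2 - 4*y^2 + 10*x - 7*y + 10 is:
H = [[-2, 0], [0, -8]]
Trace = -2 - 8 = -10
Determinant = -2*-8 - (0)^2 = 16
Discriminant = (-10)^2 - 4*16 = 36.0
Eigenvalues: lambda_1 = -8.0, lambda_2 = -2.0
The function is concave.

1


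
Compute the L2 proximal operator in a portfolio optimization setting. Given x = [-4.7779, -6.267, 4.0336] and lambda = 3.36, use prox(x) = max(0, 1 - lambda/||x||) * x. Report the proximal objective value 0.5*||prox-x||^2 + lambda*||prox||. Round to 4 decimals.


Step 1: Compute ||x||.
||x|| = 8.8529
Step 2: Compute scaling factor.
scale = max(0, 1 - 3.36/8.8529) = 0.6205
Step 3: prox(x) = [-2.9645, -3.8884, 2.5027]
||prox(x)|| = 5.4929
Step 4: Proximal objective.
0.5*||prox-x||^2 = 5.6448
lambda*||prox|| = 18.4561
Total = 24.1009


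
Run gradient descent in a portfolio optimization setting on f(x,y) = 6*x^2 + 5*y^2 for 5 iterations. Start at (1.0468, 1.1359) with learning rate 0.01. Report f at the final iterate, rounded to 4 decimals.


Gradient descent on f(x,y) = 6*x^2 + 5*y^2.
Starting point: (1.0468, 1.1359), alpha = 0.01
Step 1: grad_x = 2*6*1.0468 = 12.5616, grad_y = 2*5*1.1359 = 11.359
  x_1 = 1.0468 - 0.01*12.5616 = 0.9212
  y_1 = 1.1359 - 0.01*11.359 = 1.0223
Step 2: grad_x = 2*6*0.9212 = 11.0542, grad_y = 2*5*1.0223 = 10.2231
  x_2 = 0.9212 - 0.01*11.0542 = 0.8106
  y_2 = 1.0223 - 0.01*10.2231 = 0.9201
Step 3: grad_x = 2*6*0.8106 = 9.7277, grad_y = 2*5*0.9201 = 9.2008
  x_3 = 0.8106 - 0.01*9.7277 = 0.7134
  y_3 = 0.9201 - 0.01*9.2008 = 0.8281
Step 4: grad_x = 2*6*0.7134 = 8.5604, grad_y = 2*5*0.8281 = 8.2807
  x_4 = 0.7134 - 0.01*8.5604 = 0.6278
  y_4 = 0.8281 - 0.01*8.2807 = 0.7453
Step 5: grad_x = 2*6*0.6278 = 7.5331, grad_y = 2*5*0.7453 = 7.4526
  x_5 = 0.6278 - 0.01*7.5331 = 0.5524
  y_5 = 0.7453 - 0.01*7.4526 = 0.6707
f(0.5524, 0.6707) = 6*0.5524^2 + 5*0.6707^2 = 4.0805


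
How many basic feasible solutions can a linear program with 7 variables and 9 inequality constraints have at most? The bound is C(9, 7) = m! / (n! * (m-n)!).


Each vertex corresponds to some choice of n active constraints out of m, so the number of vertices is at most C(m, n) = m! / (n!(m-n)!).
m = 9, n = 7
Numerator: 9 * 8 * 7 * 6 * 5 * 4 * 3
Denominator: 7! = 5040
C(9, 7) = 36


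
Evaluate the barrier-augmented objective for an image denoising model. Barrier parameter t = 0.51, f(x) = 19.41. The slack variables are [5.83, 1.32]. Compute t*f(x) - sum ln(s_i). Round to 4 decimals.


Step 1: Compute log-barrier.
ln values: [1.763, 0.2776]
phi = -(1.763 + 0.2776) = -2.0406
Step 2: Compute augmented objective.
t*f(x) = 0.51*19.41 = 9.8991
Total = 9.8991 - 2.0406 = 7.8585


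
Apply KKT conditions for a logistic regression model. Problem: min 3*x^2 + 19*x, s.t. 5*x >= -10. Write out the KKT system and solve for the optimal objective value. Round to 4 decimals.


Step 1: Try lambda = 0 (constraint inactive).
x_unc = -19/(2*3) = -3.1667
Check: 5*-3.1667 = -15.8335 < -10 -- violated!
Step 2: Constraint must be active: 5*x = -10
x* = -10/5 = -2.0
lambda = (2*3*(-2.0) + 19)/5 = 1.4
Step 3: Compute optimal value.
f(x*) = 3*(-2.0)^2 + 19*(-2.0) = -26.0


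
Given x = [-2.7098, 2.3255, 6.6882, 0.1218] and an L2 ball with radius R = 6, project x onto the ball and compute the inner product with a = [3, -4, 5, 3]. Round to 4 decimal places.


Step 1: Compute ||x|| (intermediates to 6 decimals).
||x|| = sqrt((-2.7098)^2 + 2.3255^2 + 6.6882^2 + 0.1218^2) = 7.582732
Step 2: Project.
Since ||x|| > R, scale = R/||x|| = 6/7.582732 = 0.791272, proj(x) = scale * x
proj(x) = [-2.144189, 1.840103, 5.292185, 0.096377]
Step 3: Dot product.
a^T * proj(x) = 3*(-2.144189) - 4*1.840103 + 5*5.292185 + 3*0.096377 = 12.9571


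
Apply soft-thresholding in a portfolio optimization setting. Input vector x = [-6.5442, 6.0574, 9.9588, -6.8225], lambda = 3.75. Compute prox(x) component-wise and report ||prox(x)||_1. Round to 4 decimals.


Soft-thresholding with lambda = 3.75:
prox(-6.5442) = sign(-6.5442)*max(|-6.5442| - 3.75, 0) = -2.7942
prox(6.0574) = sign(6.0574)*max(|6.0574| - 3.75, 0) = 2.3074
prox(9.9588) = sign(9.9588)*max(|9.9588| - 3.75, 0) = 6.2088
prox(-6.8225) = sign(-6.8225)*max(|-6.8225| - 3.75, 0) = -3.0725
prox(x) = [-2.7942, 2.3074, 6.2088, -3.0725]
||prox(x)||_1 = 2.7942 + 2.3074 + 6.2088 + 3.0725 = 14.3829


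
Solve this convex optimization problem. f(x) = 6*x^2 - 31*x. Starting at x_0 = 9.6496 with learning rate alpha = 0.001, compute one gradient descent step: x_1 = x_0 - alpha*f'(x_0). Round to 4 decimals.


We compute the gradient at x_0 and apply the update.
f'(x) = 12*x - 31
f'(9.6496) = 12*9.6496 - 31 = 84.7952
x_1 = 9.6496 - 0.001*84.7952 = 9.5648


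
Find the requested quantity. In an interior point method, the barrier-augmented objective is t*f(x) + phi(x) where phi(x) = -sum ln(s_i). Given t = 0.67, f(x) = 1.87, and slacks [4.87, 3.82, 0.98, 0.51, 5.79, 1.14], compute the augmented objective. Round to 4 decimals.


Step 1: Compute log-barrier.
ln values: [1.5831, 1.3403, -0.0202, -0.6733, 1.7561, 0.131]
phi = -(1.5831 + 1.3403 - 0.0202 - 0.6733 + 1.7561 + 0.131) = -4.117
Step 2: Compute augmented objective.
t*f(x) = 0.67*1.87 = 1.2529
Total = 1.2529 - 4.117 = -2.8641


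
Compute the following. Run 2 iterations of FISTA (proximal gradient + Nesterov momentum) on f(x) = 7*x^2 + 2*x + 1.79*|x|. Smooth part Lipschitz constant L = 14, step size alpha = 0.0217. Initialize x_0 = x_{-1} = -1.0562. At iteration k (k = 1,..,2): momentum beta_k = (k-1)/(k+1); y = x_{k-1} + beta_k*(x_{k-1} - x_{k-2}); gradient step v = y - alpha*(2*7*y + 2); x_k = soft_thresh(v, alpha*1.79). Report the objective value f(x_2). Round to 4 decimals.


FISTA on f(x) = 7*x^2 + 2*x + 1.79*|x|
L = 14, alpha = 0.0217
Iteration 1: beta = 0.0, y = -1.0562 + 0.0*(-1.0562 + 1.0562) = -1.0562
  grad(y) = -12.7868, v = y - alpha*grad = -0.7787
  prox(v) = soft_thresh(-0.7787, 0.0388) = -0.7399
Iteration 2: beta = 0.3333, y = -0.7399 + 0.3333*(-0.7399 + 1.0562) = -0.6344
  grad(y) = -6.8822, v = y - alpha*grad = -0.4851
  prox(v) = soft_thresh(-0.4851, 0.0388) = -0.4463
f(x_2) = 7*(-0.4463)^2 + 2*(-0.4463) + 1.79*|-0.4463| = 1.3003


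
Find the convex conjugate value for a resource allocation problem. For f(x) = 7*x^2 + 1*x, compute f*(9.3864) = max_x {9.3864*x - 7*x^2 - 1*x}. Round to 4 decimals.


f*(y) = sup_x {y*x - a*x^2 - b*x} = sup_x {(y-b)*x - a*x^2}
FOC: (y - b) - 2a*x = 0 => x* = (y - b)/(2a)
x* = (9.3864 - 1)/(2*7) = 0.599
f*(9.3864) = (y-b)^2/(4a) = (9.3864 - 1)^2/(4*7)
= 70.3317/28 = 2.5118


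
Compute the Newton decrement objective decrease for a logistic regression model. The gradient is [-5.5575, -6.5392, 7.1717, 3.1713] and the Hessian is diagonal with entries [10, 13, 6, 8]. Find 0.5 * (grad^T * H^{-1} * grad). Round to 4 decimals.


Step 1: H is diagonal, so H^(-1) * g = [-0.5558, -0.503, 1.1953, 0.3964].
Step 2: g^T H^(-1) g = sum_i g_i^2 / H_ii
  = (-5.5575)^2/10 + (-6.5392)^2/13 + (7.1717)^2/6 + (3.1713)^2/8
  = 3.0886 + 3.2893 + 8.5722 + 1.2571 = 16.2073
Step 3: Objective decrease = 0.5 * g^T H^(-1) g = 8.1036


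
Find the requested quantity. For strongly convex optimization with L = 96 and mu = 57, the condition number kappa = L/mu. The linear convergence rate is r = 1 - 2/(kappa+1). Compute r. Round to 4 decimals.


Step 1: Compute the condition number.
kappa = L/mu = 96/57 = 1.6842
Step 2: Compute the convergence rate.
r = 1 - 2/(kappa + 1) = 1 - 2*mu/(L + mu) = (L - mu)/(L + mu) = 39/153 = 0.2549


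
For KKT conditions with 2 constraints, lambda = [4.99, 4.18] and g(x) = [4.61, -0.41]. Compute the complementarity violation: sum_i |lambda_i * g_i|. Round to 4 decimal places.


KKT complementary slackness check:
lambda_1 * g_1 = 4.99 * 4.61 = 23.0039
lambda_2 * g_2 = 4.18 * -0.41 = -1.7138
Total violation = 23.0039 + 1.7138 = 24.7177


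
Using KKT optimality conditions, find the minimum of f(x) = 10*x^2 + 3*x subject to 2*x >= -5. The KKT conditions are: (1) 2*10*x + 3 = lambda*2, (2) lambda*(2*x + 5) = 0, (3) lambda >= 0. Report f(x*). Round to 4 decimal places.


Step 1: Try lambda = 0 (constraint inactive).
Stationarity: 2*10*x + 3 = 0
x* = -3/(2*10) = -0.15
Check constraint: 2*-0.15 = -0.3 >= -5 -- satisfied.
Step 2: Compute optimal value.
f(x*) = 10*(-0.15)^2 + 3*(-0.15) = -0.225


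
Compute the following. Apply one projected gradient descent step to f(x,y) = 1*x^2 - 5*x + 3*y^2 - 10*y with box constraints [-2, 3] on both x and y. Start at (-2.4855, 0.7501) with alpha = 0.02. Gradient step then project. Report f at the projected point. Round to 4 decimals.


Step 1: Compute gradient at (-2.4855, 0.7501).
grad_x = 2*1*-2.4855 - 5 = -9.971
grad_y = 2*3*0.7501 - 10 = -5.4994
Step 2: Gradient step.
x_raw = -2.4855 - 0.02*-9.971 = -2.2861
y_raw = 0.7501 - 0.02*-5.4994 = 0.8601
Step 3: Project onto [-2, 3].
x_proj = clip(-2.2861) = -2.0
y_proj = clip(0.8601) = 0.8601
Step 4: Evaluate f.
f(-2.0, 0.8601) = 7.6184


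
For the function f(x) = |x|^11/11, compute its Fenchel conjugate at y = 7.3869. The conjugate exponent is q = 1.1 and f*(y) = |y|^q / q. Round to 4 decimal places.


The conjugate exponent q satisfies 1/p + 1/q = 1.
p = 11, so q = 11/(11 - 1) = 1.1
|y|^q = 7.3869^1.1 = 9.0221
f*(7.3869) = 9.0221 / 1.1 = 8.2019


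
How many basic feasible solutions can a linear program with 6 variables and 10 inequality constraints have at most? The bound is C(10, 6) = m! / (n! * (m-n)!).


Each vertex corresponds to some choice of n active constraints out of m, so the number of vertices is at most C(m, n) = m! / (n!(m-n)!).
m = 10, n = 6
Numerator: 10 * 9 * 8 * 7 * 6 * 5
Denominator: 6! = 720
C(10, 6) = 210


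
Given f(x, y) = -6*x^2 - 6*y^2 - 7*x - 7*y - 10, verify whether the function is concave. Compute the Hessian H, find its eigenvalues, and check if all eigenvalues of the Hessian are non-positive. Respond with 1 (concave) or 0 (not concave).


The Hessian of f(x,y) = -6*x^2 - 6*y^2 - 7*x - 7*y - 10 is:
H = [[-12, 0], [0, -12]]
Trace = -12 - 12 = -24
Determinant = -12*-12 - (0)^2 = 144
Discriminant = (-24)^2 - 4*144 = 0.0
Eigenvalues: lambda_1 = -12.0, lambda_2 = -12.0
The function is concave.

1


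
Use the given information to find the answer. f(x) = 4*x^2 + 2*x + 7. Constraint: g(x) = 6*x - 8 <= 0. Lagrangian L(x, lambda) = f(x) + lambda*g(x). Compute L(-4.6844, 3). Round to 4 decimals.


Step 1: Evaluate f(x).
f(-4.6844) = 4*(-4.6844)^2 + 2*(-4.6844) + 7 = 85.4056
Step 2: Evaluate g(x).
g(-4.6844) = 6*-4.6844 - 8 = -36.1064
Step 3: Compute Lagrangian.
L = 85.4056 + 3*-36.1064 = -22.9136


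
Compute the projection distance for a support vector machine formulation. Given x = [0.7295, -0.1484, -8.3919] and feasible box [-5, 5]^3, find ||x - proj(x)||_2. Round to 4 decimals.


Project each component onto [-5, 5].
clip(0.7295) = 0.7295, clip(-0.1484) = -0.1484, clip(-8.3919) = -5.0
Projection = [0.7295, -0.1484, -5.0]
Squared diffs: [0.0, 0.0, 11.505]
Distance = sqrt(11.505) = 3.3919


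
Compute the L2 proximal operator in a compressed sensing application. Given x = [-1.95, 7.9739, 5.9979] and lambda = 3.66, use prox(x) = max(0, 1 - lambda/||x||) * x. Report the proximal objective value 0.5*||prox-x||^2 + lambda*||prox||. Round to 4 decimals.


Step 1: Compute ||x||.
||x|| = 10.1666
Step 2: Compute scaling factor.
scale = max(0, 1 - 3.66/10.1666) = 0.64
Step 3: prox(x) = [-1.248, 5.1033, 3.8386]
||prox(x)|| = 6.5066
Step 4: Proximal objective.
0.5*||prox-x||^2 = 6.6978
lambda*||prox|| = 23.8142
Total = 30.5121


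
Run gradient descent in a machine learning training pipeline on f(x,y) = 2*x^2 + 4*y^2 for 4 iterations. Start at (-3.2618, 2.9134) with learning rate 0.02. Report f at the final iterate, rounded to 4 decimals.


Gradient descent on f(x,y) = 2*x^2 + 4*y^2.
Starting point: (-3.2618, 2.9134), alpha = 0.02
Step 1: grad_x = 2*2*-3.2618 = -13.0472, grad_y = 2*4*2.9134 = 23.3072
  x_1 = -3.2618 - 0.02*-13.0472 = -3.0009
  y_1 = 2.9134 - 0.02*23.3072 = 2.4473
Step 2: grad_x = 2*2*-3.0009 = -12.0034, grad_y = 2*4*2.4473 = 19.578
  x_2 = -3.0009 - 0.02*-12.0034 = -2.7608
  y_2 = 2.4473 - 0.02*19.578 = 2.0557
Step 3: grad_x = 2*2*-2.7608 = -11.0432, grad_y = 2*4*2.0557 = 16.4456
  x_3 = -2.7608 - 0.02*-11.0432 = -2.5399
  y_3 = 2.0557 - 0.02*16.4456 = 1.7268
Step 4: grad_x = 2*2*-2.5399 = -10.1597, grad_y = 2*4*1.7268 = 13.8143
  x_4 = -2.5399 - 0.02*-10.1597 = -2.3367
  y_4 = 1.7268 - 0.02*13.8143 = 1.4505
f(-2.3367, 1.4505) = 2*(-2.3367)^2 + 4*1.4505^2 = 19.3364


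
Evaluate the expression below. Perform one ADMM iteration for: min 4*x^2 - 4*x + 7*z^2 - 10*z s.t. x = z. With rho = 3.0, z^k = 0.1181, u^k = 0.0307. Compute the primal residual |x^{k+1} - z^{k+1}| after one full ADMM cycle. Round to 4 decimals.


ADMM iteration with rho = 3.0, z^k = 0.1181, u^k = 0.0307
Step 1: x-update.
Minimize 4*x^2 - 4*x + (3.0/2)*(x - 0.1181 + 0.0307)^2
FOC: (2*4 + 3.0)*x = 4 + 3.0*(0.1181 - 0.0307)
x^{k+1} = 0.3875
Step 2: z-update.
Minimize 7*z^2 - 10*z + (3.0/2)*(0.3875 - z + 0.0307)^2
FOC: (2*7 + 3.0)*z = 10 + 3.0*(0.3875 + 0.0307)
z^{k+1} = 0.662
Step 3: u-update.
u^{k+1} = 0.0307 + 0.3875 - 0.662 = -0.2439
Step 4: Primal residual = |0.3875 - 0.662| = 0.2746


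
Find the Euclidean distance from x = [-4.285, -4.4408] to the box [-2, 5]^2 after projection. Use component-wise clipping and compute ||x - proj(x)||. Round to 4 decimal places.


Project each component onto [-2, 5].
clip(-4.285) = -2.0, clip(-4.4408) = -2.0
Projection = [-2.0, -2.0]
Squared diffs: [5.2212, 5.9575]
Distance = sqrt(11.1787) = 3.3435


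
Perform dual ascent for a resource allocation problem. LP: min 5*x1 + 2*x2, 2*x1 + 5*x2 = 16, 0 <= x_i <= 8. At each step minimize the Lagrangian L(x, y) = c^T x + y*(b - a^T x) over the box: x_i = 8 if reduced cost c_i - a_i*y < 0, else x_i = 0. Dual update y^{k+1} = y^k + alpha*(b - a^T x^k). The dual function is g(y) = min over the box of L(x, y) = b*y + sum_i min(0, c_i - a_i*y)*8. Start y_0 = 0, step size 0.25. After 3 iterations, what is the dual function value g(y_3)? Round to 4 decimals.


Dual ascent for LP: min 5*x1 + 2*x2, 2*x1 + 5*x2 = 16, 0 <= x_i <= 8
Step 1: y^k = 0.0, reduced costs: (5.0, 2.0)
  x^k = (0.0, 0.0), subgradient = b - a^T x = 16.0
  y^{k+1} = 0.0 + 0.25*16.0 = 4.0
Step 2: y^k = 4.0, reduced costs: (-3.0, -18.0)
  x^k = (8.0, 8.0), subgradient = b - a^T x = -40.0
  y^{k+1} = 4.0 + 0.25*-40.0 = -6.0
Step 3: y^k = -6.0, reduced costs: (17.0, 32.0)
  x^k = (0.0, 0.0), subgradient = b - a^T x = 16.0
  y^{k+1} = -6.0 + 0.25*16.0 = -2.0
Dual objective at y_3 = -2.0: reduced costs (9.0, 12.0), box minimizer x = (0.0, 0.0)
g(y_3) = b*y + (c1 - a1*y)*x1 + (c2 - a2*y)*x2 = 16*(-2.0) + 9.0*0.0 + 12.0*0.0 = -32.0 + 0.0 + 0.0 = -32.0


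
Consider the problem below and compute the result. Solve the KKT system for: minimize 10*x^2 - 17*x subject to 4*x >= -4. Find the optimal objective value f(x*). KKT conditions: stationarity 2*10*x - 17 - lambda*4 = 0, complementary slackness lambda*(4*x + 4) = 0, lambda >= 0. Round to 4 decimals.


Step 1: Try lambda = 0 (constraint inactive).
Stationarity: 2*10*x - 17 = 0
x* = 17/(2*10) = 0.85
Check constraint: 4*0.85 = 3.4 >= -4 -- satisfied.
Step 2: Compute optimal value.
f(x*) = 10*0.85^2 - 17*0.85 = -7.225


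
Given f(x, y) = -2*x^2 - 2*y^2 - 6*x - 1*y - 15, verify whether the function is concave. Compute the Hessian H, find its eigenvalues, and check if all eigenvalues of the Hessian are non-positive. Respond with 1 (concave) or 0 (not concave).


The Hessian of f(x,y) = -2*x^2 - 2*y^2 - 6*x - 1*y - 15 is:
H = [[-4, 0], [0, -4]]
Trace = -4 - 4 = -8
Determinant = -4*-4 - (0)^2 = 16
Discriminant = (-8)^2 - 4*16 = 0.0
Eigenvalues: lambda_1 = -4.0, lambda_2 = -4.0
The function is concave.

1


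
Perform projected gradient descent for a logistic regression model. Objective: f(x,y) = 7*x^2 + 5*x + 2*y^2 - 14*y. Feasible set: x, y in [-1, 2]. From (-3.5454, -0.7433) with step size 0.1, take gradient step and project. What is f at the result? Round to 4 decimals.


Step 1: Compute gradient at (-3.5454, -0.7433).
grad_x = 2*7*-3.5454 + 5 = -44.6356
grad_y = 2*2*-0.7433 - 14 = -16.9732
Step 2: Gradient step.
x_raw = -3.5454 - 0.1*-44.6356 = 0.9182
y_raw = -0.7433 - 0.1*-16.9732 = 0.954
Step 3: Project onto [-1, 2].
x_proj = clip(0.9182) = 0.9182
y_proj = clip(0.954) = 0.954
Step 4: Evaluate f.
f(0.9182, 0.954) = -1.044


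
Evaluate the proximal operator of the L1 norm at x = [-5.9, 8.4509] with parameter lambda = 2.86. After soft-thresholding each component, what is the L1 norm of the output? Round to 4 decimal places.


Soft-thresholding with lambda = 2.86:
prox(-5.9) = sign(-5.9)*max(|-5.9| - 2.86, 0) = -3.04
prox(8.4509) = sign(8.4509)*max(|8.4509| - 2.86, 0) = 5.5909
prox(x) = [-3.04, 5.5909]
||prox(x)||_1 = 3.04 + 5.5909 = 8.6309


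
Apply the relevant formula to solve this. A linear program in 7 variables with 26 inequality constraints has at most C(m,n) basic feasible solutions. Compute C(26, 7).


Each vertex corresponds to some choice of n active constraints out of m, so the number of vertices is at most C(m, n) = m! / (n!(m-n)!).
m = 26, n = 7
Numerator: 26 * 25 * 24 * 23 * 22 * 21 * 20
Denominator: 7! = 5040
C(26, 7) = 657800


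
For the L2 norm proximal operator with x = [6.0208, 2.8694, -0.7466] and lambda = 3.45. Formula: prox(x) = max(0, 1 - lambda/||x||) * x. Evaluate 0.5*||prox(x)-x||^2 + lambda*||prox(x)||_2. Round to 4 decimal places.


Step 1: Compute ||x||.
||x|| = 6.7113
Step 2: Compute scaling factor.
scale = max(0, 1 - 3.45/6.7113) = 0.4859
Step 3: prox(x) = [2.9257, 1.3944, -0.3628]
||prox(x)|| = 3.2613
Step 4: Proximal objective.
0.5*||prox-x||^2 = 5.9513
lambda*||prox|| = 11.2515
Total = 17.2026


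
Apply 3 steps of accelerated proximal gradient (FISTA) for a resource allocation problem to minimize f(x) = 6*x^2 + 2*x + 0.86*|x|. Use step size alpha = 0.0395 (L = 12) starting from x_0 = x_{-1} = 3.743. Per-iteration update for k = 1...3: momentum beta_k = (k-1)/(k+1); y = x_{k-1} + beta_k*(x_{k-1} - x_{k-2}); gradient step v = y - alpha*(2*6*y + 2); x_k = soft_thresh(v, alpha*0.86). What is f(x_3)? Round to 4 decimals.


FISTA on f(x) = 6*x^2 + 2*x + 0.86*|x|
L = 12, alpha = 0.0395
Iteration 1: beta = 0.0, y = 3.743 + 0.0*(3.743 - 3.743) = 3.743
  grad(y) = 46.916, v = y - alpha*grad = 1.8898
  prox(v) = soft_thresh(1.8898, 0.034) = 1.8558
Iteration 2: beta = 0.3333, y = 1.8558 + 0.3333*(1.8558 - 3.743) = 1.2268
  grad(y) = 16.7216, v = y - alpha*grad = 0.5663
  prox(v) = soft_thresh(0.5663, 0.034) = 0.5323
Iteration 3: beta = 0.5, y = 0.5323 + 0.5*(0.5323 - 1.8558) = -0.1294
  grad(y) = 0.4468, v = y - alpha*grad = -0.1471
  prox(v) = soft_thresh(-0.1471, 0.034) = -0.1131
f(x_3) = 6*(-0.1131)^2 + 2*(-0.1131) + 0.86*|-0.1131| = -0.0522


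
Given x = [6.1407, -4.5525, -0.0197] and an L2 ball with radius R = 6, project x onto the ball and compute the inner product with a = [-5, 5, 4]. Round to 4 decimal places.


Step 1: Compute ||x|| (intermediates to 6 decimals).
||x|| = sqrt(6.1407^2 + (-4.5525)^2 + (-0.0197)^2) = 7.644203
Step 2: Project.
Since ||x|| > R, scale = R/||x|| = 6/7.644203 = 0.784909, proj(x) = scale * x
proj(x) = [4.819891, -3.573298, -0.015463]
Step 3: Dot product.
a^T * proj(x) = -5*4.819891 + 5*(-3.573298) + 4*(-0.015463) = -42.0278


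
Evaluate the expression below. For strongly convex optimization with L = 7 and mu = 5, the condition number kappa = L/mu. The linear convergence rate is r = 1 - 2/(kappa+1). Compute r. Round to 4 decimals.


Step 1: Compute the condition number.
kappa = L/mu = 7/5 = 1.4
Step 2: Compute the convergence rate.
r = 1 - 2/(kappa + 1) = 1 - 2*mu/(L + mu) = (L - mu)/(L + mu) = 2/12 = 0.1667


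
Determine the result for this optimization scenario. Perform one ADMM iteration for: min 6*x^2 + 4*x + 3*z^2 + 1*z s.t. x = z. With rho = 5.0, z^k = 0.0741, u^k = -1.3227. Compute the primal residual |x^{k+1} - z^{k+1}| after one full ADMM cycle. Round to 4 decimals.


ADMM iteration with rho = 5.0, z^k = 0.0741, u^k = -1.3227
Step 1: x-update.
Minimize 6*x^2 + 4*x + (5.0/2)*(x - 0.0741 - 1.3227)^2
FOC: (2*6 + 5.0)*x = -4 + 5.0*(0.0741 + 1.3227)
x^{k+1} = 0.1755
Step 2: z-update.
Minimize 3*z^2 + 1*z + (5.0/2)*(0.1755 - z - 1.3227)^2
FOC: (2*3 + 5.0)*z = -1 + 5.0*(0.1755 - 1.3227)
z^{k+1} = -0.6124
Step 3: u-update.
u^{k+1} = -1.3227 + 0.1755 + 0.6124 = -0.5348
Step 4: Primal residual = |0.1755 + 0.6124| = 0.7879


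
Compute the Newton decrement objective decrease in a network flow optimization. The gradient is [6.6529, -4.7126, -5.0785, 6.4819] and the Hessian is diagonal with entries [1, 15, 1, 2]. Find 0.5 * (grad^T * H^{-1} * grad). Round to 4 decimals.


Step 1: H is diagonal, so H^(-1) * g = [6.6529, -0.3142, -5.0785, 3.241].
Step 2: g^T H^(-1) g = sum_i g_i^2 / H_ii
  = (6.6529)^2/1 + (-4.7126)^2/15 + (-5.0785)^2/1 + (6.4819)^2/2
  = 44.2611 + 1.4806 + 25.7912 + 21.0075 = 92.5403
Step 3: Objective decrease = 0.5 * g^T H^(-1) g = 46.2702


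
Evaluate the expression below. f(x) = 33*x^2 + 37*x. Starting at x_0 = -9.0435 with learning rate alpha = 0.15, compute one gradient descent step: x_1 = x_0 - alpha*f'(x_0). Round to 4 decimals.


We compute the gradient at x_0 and apply the update.
f'(x) = 66*x + 37
f'(-9.0435) = 66*-9.0435 + 37 = -559.871
x_1 = -9.0435 - 0.15*-559.871 = 74.9372


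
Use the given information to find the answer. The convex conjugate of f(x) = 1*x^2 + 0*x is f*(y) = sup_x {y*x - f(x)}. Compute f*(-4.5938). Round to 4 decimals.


f*(y) = sup_x {y*x - a*x^2 - b*x} = sup_x {(y-b)*x - a*x^2}
FOC: (y - b) - 2a*x = 0 => x* = (y - b)/(2a)
x* = (-4.5938 - 0)/(2*1) = -2.2969
f*(-4.5938) = (y-b)^2/(4a) = (-4.5938 - 0)^2/(4*1)
= 21.103/4 = 5.2757


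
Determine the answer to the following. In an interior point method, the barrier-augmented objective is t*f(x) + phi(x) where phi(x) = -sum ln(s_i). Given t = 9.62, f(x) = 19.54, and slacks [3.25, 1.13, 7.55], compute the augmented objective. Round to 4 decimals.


Step 1: Compute log-barrier.
ln values: [1.1787, 0.1222, 2.0215]
phi = -(1.1787 + 0.1222 + 2.0215) = -3.3224
Step 2: Compute augmented objective.
t*f(x) = 9.62*19.54 = 187.9748
Total = 187.9748 - 3.3224 = 184.6524


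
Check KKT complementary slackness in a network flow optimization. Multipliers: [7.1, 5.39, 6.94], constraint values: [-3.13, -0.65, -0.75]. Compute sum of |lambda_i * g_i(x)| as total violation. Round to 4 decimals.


KKT complementary slackness check:
lambda_1 * g_1 = 7.1 * -3.13 = -22.223
lambda_2 * g_2 = 5.39 * -0.65 = -3.5035
lambda_3 * g_3 = 6.94 * -0.75 = -5.205
Total violation = 22.223 + 3.5035 + 5.205 = 30.9315


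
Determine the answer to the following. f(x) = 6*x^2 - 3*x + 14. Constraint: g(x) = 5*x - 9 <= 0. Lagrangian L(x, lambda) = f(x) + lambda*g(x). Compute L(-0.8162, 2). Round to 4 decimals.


Step 1: Evaluate f(x).
f(-0.8162) = 6*(-0.8162)^2 - 3*(-0.8162) + 14 = 20.4457
Step 2: Evaluate g(x).
g(-0.8162) = 5*-0.8162 - 9 = -13.081
Step 3: Compute Lagrangian.
L = 20.4457 + 2*-13.081 = -5.7163


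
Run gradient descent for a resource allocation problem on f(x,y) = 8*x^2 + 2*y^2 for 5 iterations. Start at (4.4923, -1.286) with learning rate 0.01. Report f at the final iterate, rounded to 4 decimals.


Gradient descent on f(x,y) = 8*x^2 + 2*y^2.
Starting point: (4.4923, -1.286), alpha = 0.01
Step 1: grad_x = 2*8*4.4923 = 71.8768, grad_y = 2*2*-1.286 = -5.144
  x_1 = 4.4923 - 0.01*71.8768 = 3.7735
  y_1 = -1.286 - 0.01*-5.144 = -1.2346
Step 2: grad_x = 2*8*3.7735 = 60.3765, grad_y = 2*2*-1.2346 = -4.9382
  x_2 = 3.7735 - 0.01*60.3765 = 3.1698
  y_2 = -1.2346 - 0.01*-4.9382 = -1.1852
Step 3: grad_x = 2*8*3.1698 = 50.7163, grad_y = 2*2*-1.1852 = -4.7407
  x_3 = 3.1698 - 0.01*50.7163 = 2.6626
  y_3 = -1.1852 - 0.01*-4.7407 = -1.1378
Step 4: grad_x = 2*8*2.6626 = 42.6017, grad_y = 2*2*-1.1378 = -4.5511
  x_4 = 2.6626 - 0.01*42.6017 = 2.2366
  y_4 = -1.1378 - 0.01*-4.5511 = -1.0923
Step 5: grad_x = 2*8*2.2366 = 35.7854, grad_y = 2*2*-1.0923 = -4.369
  x_5 = 2.2366 - 0.01*35.7854 = 1.8787
  y_5 = -1.0923 - 0.01*-4.369 = -1.0486
f(1.8787, -1.0486) = 8*1.8787^2 + 2*(-1.0486)^2 = 30.4361


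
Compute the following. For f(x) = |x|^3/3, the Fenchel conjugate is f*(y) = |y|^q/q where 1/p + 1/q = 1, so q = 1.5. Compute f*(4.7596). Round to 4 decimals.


The conjugate exponent q satisfies 1/p + 1/q = 1.
p = 3, so q = 3/(3 - 1) = 1.5
|y|^q = 4.7596^1.5 = 10.3838
f*(4.7596) = 10.3838 / 1.5 = 6.9225


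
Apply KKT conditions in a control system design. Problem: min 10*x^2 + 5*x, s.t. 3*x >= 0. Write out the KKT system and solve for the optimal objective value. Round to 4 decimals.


Step 1: Try lambda = 0 (constraint inactive).
x_unc = -5/(2*10) = -0.25
Check: 3*-0.25 = -0.75 < 0 -- violated!
Step 2: Constraint must be active: 3*x = 0
x* = 0/3 = 0.0
lambda = (2*10*0.0 + 5)/3 = 1.6667
Step 3: Compute optimal value.
f(x*) = 10*0.0^2 + 5*0.0 = 0.0


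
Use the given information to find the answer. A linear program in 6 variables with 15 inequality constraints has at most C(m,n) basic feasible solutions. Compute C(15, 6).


Each vertex corresponds to some choice of n active constraints out of m, so the number of vertices is at most C(m, n) = m! / (n!(m-n)!).
m = 15, n = 6
Numerator: 15 * 14 * 13 * 12 * 11 * 10
Denominator: 6! = 720
C(15, 6) = 5005


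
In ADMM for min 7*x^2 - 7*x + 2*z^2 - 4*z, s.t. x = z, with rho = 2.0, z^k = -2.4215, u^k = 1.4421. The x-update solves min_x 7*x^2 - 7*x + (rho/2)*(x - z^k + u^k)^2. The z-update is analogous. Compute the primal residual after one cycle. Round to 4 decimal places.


ADMM iteration with rho = 2.0, z^k = -2.4215, u^k = 1.4421
Step 1: x-update.
Minimize 7*x^2 - 7*x + (2.0/2)*(x + 2.4215 + 1.4421)^2
FOC: (2*7 + 2.0)*x = 7 + 2.0*(-2.4215 - 1.4421)
x^{k+1} = -0.0455
Step 2: z-update.
Minimize 2*z^2 - 4*z + (2.0/2)*(-0.0455 - z + 1.4421)^2
FOC: (2*2 + 2.0)*z = 4 + 2.0*(-0.0455 + 1.4421)
z^{k+1} = 1.1322
Step 3: u-update.
u^{k+1} = 1.4421 - 0.0455 - 1.1322 = 0.2644
Step 4: Primal residual = |-0.0455 - 1.1322| = 1.1777
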